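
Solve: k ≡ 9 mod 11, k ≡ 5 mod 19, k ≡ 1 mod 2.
M = 11 × 19 × 2 = 418. M₁ = 38, y₁ ≡ 9 mod 11. M₂ = 22, y₂ ≡ 13 mod 19. M₃ = 209, y₃ ≡ 1 mod 2. k = 9×38×9 + 5×22×13 + 1×209×1 ≡ 119 mod 418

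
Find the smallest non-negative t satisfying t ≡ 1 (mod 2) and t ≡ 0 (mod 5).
M = 2 × 5 = 10. M₁ = 5, y₁ ≡ 1 (mod 2). M₂ = 2, y₂ ≡ 3 (mod 5). t = 1×5×1 + 0×2×3 ≡ 5 (mod 10)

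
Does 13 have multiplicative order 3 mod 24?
Powers of 13 mod 24: 13^1≡13, 13^2≡1. Already 13^2≡1, so the order is 2 < 3. No, the actual order is 2.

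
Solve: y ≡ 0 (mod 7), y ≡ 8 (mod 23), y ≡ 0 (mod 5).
M = 7 × 23 × 5 = 805. M₁ = 115, y₁ ≡ 5 (mod 7). M₂ = 35, y₂ ≡ 2 (mod 23). M₃ = 161, y₃ ≡ 1 (mod 5). y = 0×115×5 + 8×35×2 + 0×161×1 ≡ 560 (mod 805)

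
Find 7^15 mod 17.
By repeated squaring mod 17: 7^{1}≡7, 7^{2}≡15, 7^{4}≡4, 7^{8}≡16. Then 7^{15} = 7^{8+4+2+1} ≡ 16 × 4 × 15 × 7 ≡ 5 mod 17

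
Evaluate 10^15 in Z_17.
By repeated squaring mod 17: 10^{1}≡10, 10^{2}≡15, 10^{4}≡4, 10^{8}≡16. Then 10^{15} = 10^{8+4+2+1} ≡ 16 × 4 × 15 × 10 ≡ 12 mod 17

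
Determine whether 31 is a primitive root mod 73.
ord_73(31) divides 72. For each prime q|72: 31^{36}≡72, 31^{24}≡64, none ≡ 1. So 31 has order 72 and is a primitive root mod 73.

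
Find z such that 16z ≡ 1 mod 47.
Since 47 is prime, by Fermat 16^(-1) ≡ 16^{45} ≡ 3 mod 47. Verify: 16 × 3 = 48 ≡ 1 mod 47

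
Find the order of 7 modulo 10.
Powers of 7 mod 10: 7^1≡7, 7^2≡9, 7^3≡3, 7^4≡1. Order = 4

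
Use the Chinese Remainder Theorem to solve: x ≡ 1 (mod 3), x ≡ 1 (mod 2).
M = 3 × 2 = 6. M₁ = 2, y₁ ≡ 2 (mod 3). M₂ = 3, y₂ ≡ 1 (mod 2). x = 1×2×2 + 1×3×1 ≡ 1 (mod 6)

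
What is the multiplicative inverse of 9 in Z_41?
Since 41 is prime, by Fermat 9^(-1) ≡ 9^{39} ≡ 32 (mod 41). Verify: 9 × 32 = 288 ≡ 1 (mod 41)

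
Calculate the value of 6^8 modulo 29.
By repeated squaring (mod 29): 6^{1}≡6, 6^{2}≡7, 6^{4}≡20, 6^{8}≡23. So 6^{8} ≡ 23 (mod 29)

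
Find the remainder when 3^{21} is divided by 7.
By Fermat: 3^{6} ≡ 1 mod 7. 21 = 3×6 + 3. So 3^{21} ≡ 3^{3} ≡ 6 mod 7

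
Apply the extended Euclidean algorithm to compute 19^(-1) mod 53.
Extended GCD: 19(14) + 53(-5) = 1. So 19^(-1) ≡ 14 mod 53. Verify: 19 × 14 = 266 ≡ 1 mod 53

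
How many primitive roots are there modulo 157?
There are φ(157-1) = φ(156) = 48 primitive roots modulo 157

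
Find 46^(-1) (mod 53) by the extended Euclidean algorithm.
Extended GCD: 46(15) + 53(-13) = 1. So 46^(-1) ≡ 15 (mod 53). Verify: 46 × 15 = 690 ≡ 1 (mod 53)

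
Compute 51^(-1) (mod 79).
Since 79 is prime, by Fermat 51^(-1) ≡ 51^{77} ≡ 31 (mod 79). Verify: 51 × 31 = 1581 ≡ 1 (mod 79)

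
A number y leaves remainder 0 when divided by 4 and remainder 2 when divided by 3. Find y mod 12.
M = 4 × 3 = 12. M₁ = 3, y₁ ≡ 3 mod 4. M₂ = 4, y₂ ≡ 1 mod 3. y = 0×3×3 + 2×4×1 ≡ 8 mod 12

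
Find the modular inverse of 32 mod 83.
Since 83 is prime, by Fermat 32^(-1) ≡ 32^{81} ≡ 13 mod 83. Verify: 32 × 13 = 416 ≡ 1 mod 83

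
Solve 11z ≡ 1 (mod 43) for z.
Since 43 is prime, by Fermat 11^(-1) ≡ 11^{41} ≡ 4 (mod 43). Verify: 11 × 4 = 44 ≡ 1 (mod 43)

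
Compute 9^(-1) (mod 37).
Since 37 is prime, by Fermat 9^(-1) ≡ 9^{35} ≡ 33 (mod 37). Verify: 9 × 33 = 297 ≡ 1 (mod 37)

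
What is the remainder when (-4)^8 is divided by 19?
By repeated squaring mod 19: (-4)^{1}≡15, (-4)^{2}≡16, (-4)^{4}≡9, (-4)^{8}≡5. So (-4)^{8} ≡ 5 mod 19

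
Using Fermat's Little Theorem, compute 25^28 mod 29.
By Fermat's Little Theorem, 25^{28} ≡ 1 mod 29 since 29 is prime and gcd(25, 29) = 1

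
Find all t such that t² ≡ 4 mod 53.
The square roots of 4 mod 53 are 51 and 2. Verify: 51² = 2601 ≡ 4 mod 53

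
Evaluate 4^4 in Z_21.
4^{4} = 256 ≡ 4 mod 21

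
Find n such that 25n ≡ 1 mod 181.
Since 181 is prime, by Fermat 25^(-1) ≡ 25^{179} ≡ 29 mod 181. Verify: 25 × 29 = 725 ≡ 1 mod 181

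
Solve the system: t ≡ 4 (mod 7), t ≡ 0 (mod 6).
M = 7 × 6 = 42. M₁ = 6, y₁ ≡ 6 (mod 7). M₂ = 7, y₂ ≡ 1 (mod 6). t = 4×6×6 + 0×7×1 ≡ 18 (mod 42)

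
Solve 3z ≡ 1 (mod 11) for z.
Since 11 is prime, by Fermat 3^(-1) ≡ 3^{9} ≡ 4 (mod 11). Verify: 3 × 4 = 12 ≡ 1 (mod 11)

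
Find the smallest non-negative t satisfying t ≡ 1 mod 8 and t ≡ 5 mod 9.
M = 8 × 9 = 72. M₁ = 9, y₁ ≡ 1 mod 8. M₂ = 8, y₂ ≡ 8 mod 9. t = 1×9×1 + 5×8×8 ≡ 41 mod 72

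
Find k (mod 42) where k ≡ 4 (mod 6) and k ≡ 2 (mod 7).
M = 6 × 7 = 42. M₁ = 7, y₁ ≡ 1 (mod 6). M₂ = 6, y₂ ≡ 6 (mod 7). k = 4×7×1 + 2×6×6 ≡ 16 (mod 42)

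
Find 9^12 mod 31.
By repeated squaring mod 31: 9^{1}≡9, 9^{2}≡19, 9^{4}≡20, 9^{8}≡28. Then 9^{12} = 9^{8+4} ≡ 28 × 20 ≡ 2 mod 31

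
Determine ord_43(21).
Powers of 21 mod 43: 21^1≡21, 21^2≡11, 21^3≡16, 21^4≡35, 21^5≡4, 21^6≡41, 21^7≡1. So the order of 21 is 7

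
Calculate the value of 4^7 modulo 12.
By repeated squaring (mod 12): 4^{1}≡4, 4^{2}≡4, 4^{4}≡4. Then 4^{7} = 4^{4+2+1} ≡ 4 × 4 × 4 ≡ 4 (mod 12)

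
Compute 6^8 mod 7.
Using Fermat: 6^{6} ≡ 1 (mod 7). 8 ≡ 2 (mod 6). So 6^{8} ≡ 6^{2} ≡ 1 (mod 7)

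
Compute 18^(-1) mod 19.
Since 19 is prime, by Fermat 18^(-1) ≡ 18^{17} ≡ 18 mod 19. Verify: 18 × 18 = 324 ≡ 1 mod 19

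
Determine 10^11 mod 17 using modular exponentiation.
By repeated squaring mod 17: 10^{1}≡10, 10^{2}≡15, 10^{4}≡4, 10^{8}≡16. Then 10^{11} = 10^{8+2+1} ≡ 16 × 15 × 10 ≡ 3 mod 17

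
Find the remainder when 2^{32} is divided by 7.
By Fermat: 2^{6} ≡ 1 mod 7. 32 = 5×6 + 2. So 2^{32} ≡ 2^{2} ≡ 4 mod 7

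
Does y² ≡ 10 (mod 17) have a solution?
By Euler's criterion: 10^{8} ≡ 16 (mod 17). Since this equals -1 (≡ 16), 10 is not a QR.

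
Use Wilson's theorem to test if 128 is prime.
(127)! mod 128 = 0. Since 0 ≢ -1 mod 128, 128 is not prime.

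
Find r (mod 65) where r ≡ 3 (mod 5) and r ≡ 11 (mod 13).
M = 5 × 13 = 65. M₁ = 13, y₁ ≡ 2 (mod 5). M₂ = 5, y₂ ≡ 8 (mod 13). r = 3×13×2 + 11×5×8 ≡ 63 (mod 65)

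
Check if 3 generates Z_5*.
ord_5(3) divides 4. For each prime q|4: 3^{2}≡4, none ≡ 1. So 3 has order 4 and is a primitive root mod 5.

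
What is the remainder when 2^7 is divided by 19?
By repeated squaring mod 19: 2^{1}≡2, 2^{2}≡4, 2^{4}≡16. Then 2^{7} = 2^{4+2+1} ≡ 16 × 4 × 2 ≡ 14 mod 19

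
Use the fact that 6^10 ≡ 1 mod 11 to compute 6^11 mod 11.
By Fermat: 6^{10} ≡ 1 mod 11. So 6^{11} = 6^{10} · 6^{1} ≡ 6^{1} ≡ 6 mod 11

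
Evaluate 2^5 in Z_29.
By repeated squaring mod 29: 2^{1}≡2, 2^{2}≡4, 2^{4}≡16. Then 2^{5} = 2^{4+1} ≡ 16 × 2 ≡ 3 mod 29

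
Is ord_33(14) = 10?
Powers of 14 mod 33: 14^1≡14, 14^2≡31, 14^3≡5, 14^4≡4, 14^5≡23, 14^6≡25, 14^7≡20, 14^8≡16, 14^9≡26, 14^10≡1. First k with 14^k≡1 is k=10. Yes, ord_33(14) = 10.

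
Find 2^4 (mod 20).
2^{4} = 16 ≡ 16 (mod 20)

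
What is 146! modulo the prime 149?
(148)! = (146)! × (147) × (148) ≡ -1 mod 149. So (146)! ≡ -1 × [(148)(147)]^(-1) ≡ 74 mod 149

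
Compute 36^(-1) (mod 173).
Since 173 is prime, by Fermat 36^(-1) ≡ 36^{171} ≡ 149 (mod 173). Verify: 36 × 149 = 5364 ≡ 1 (mod 173)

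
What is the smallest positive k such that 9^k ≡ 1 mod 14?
Powers of 9 mod 14: 9^1≡9, 9^2≡11, 9^3≡1. So the order of 9 is 3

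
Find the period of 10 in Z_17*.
Powers of 10 mod 17: 10^1≡10, 10^2≡15, 10^3≡14, 10^4≡4, 10^5≡6, 10^6≡9, 10^7≡5, 10^8≡16, 10^9≡7, 10^10≡2, 10^11≡3, 10^12≡13, 10^13≡11, 10^14≡8, 10^15≡12, 10^16≡1. Order = 16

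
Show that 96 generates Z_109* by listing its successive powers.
96^1, 96^2, ..., 96^{108} mod 109: [96, 60, 92, 3, 70, 71, 58, 9, 101, 104, 65, 27, 85, 94, 86, 81, 37, 64, 40, 25, 2, 83, 11, 75, 6, 31, 33, 7, 18, 93, 99, 21, 54, 61, 79, 63, 53, 74, 19, 80, 50, 4, 57, 22, 41, 12, 62, 66, 14, 36, 77, 89, 42, 108, 13, 49, 17, 106, 39, 38, 51, 100, 8, 5, 44, 82, 24, 15, 23, 28, 72, 45, 69, 84, 107, 26, 98, 34, 103, 78, 76, 102, 91, 16, 10, 88, 55, 48, 30, 46, 56, 35, 90, 29, 59, 105, 52, 87, 68, 97, 47, 43, 95, 73, 32, 20, 67, 1]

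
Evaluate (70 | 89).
(70/89) = 70^{44} mod 89 = -1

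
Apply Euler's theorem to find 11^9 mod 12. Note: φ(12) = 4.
By Euler: 11^{4} ≡ 1 mod 12 since gcd(11, 12) = 1. 9 = 2×4 + 1. So 11^{9} ≡ 11^{1} ≡ 11 mod 12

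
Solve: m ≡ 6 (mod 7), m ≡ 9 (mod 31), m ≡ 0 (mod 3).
M = 7 × 31 × 3 = 651. M₁ = 93, y₁ ≡ 4 (mod 7). M₂ = 21, y₂ ≡ 3 (mod 31). M₃ = 217, y₃ ≡ 1 (mod 3). m = 6×93×4 + 9×21×3 + 0×217×1 ≡ 195 (mod 651)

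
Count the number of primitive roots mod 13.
Number of primitive roots mod 13 = φ(p-1) = φ(12) = 4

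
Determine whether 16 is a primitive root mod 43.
16^{7} ≡ 1 mod 43 and 7 < 42, so ord_43(16) = 7 ≠ 42 and 16 is not a primitive root.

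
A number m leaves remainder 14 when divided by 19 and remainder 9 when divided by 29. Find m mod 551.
M = 19 × 29 = 551. M₁ = 29, y₁ ≡ 2 mod 19. M₂ = 19, y₂ ≡ 26 mod 29. m = 14×29×2 + 9×19×26 ≡ 299 mod 551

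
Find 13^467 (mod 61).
Using Fermat: 13^{60} ≡ 1 (mod 61). 467 ≡ 47 (mod 60). So 13^{467} ≡ 13^{47} ≡ 47 (mod 61)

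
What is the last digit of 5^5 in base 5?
By repeated squaring mod 5: 5^{1}≡0, 5^{2}≡0, 5^{4}≡0. Then 5^{5} = 5^{4+1} ≡ 0 × 0 ≡ 0 mod 5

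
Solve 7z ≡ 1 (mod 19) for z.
Since 19 is prime, by Fermat 7^(-1) ≡ 7^{17} ≡ 11 (mod 19). Verify: 7 × 11 = 77 ≡ 1 (mod 19)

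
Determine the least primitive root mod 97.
g = 5. Powers: [5, 25, 28, 43, 21, 8, 40, 6, 30, 53, ...] generates all 96 non-zero residues.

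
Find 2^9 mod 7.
Using Fermat: 2^{6} ≡ 1 mod 7. 9 ≡ 3 mod 6. So 2^{9} ≡ 2^{3} ≡ 1 mod 7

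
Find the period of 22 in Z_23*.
Powers of 22 mod 23: 22^1≡22, 22^2≡1. Order = 2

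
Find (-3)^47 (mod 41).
Using Fermat: (-3)^{40} ≡ 1 (mod 41). 47 ≡ 7 (mod 40). So (-3)^{47} ≡ (-3)^{7} ≡ 27 (mod 41)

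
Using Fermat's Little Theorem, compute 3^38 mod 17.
By Fermat: 3^{16} ≡ 1 mod 17. 38 = 2×16 + 6. So 3^{38} ≡ 3^{6} ≡ 15 mod 17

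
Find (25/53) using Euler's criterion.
(25/53) = 25^{26} mod 53 = 1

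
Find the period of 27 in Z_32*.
Powers of 27 mod 32: 27^1≡27, 27^2≡25, 27^3≡3, 27^4≡17, 27^5≡11, 27^6≡9, 27^7≡19, 27^8≡1. Order = 8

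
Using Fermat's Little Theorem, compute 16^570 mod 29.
By Fermat: 16^{28} ≡ 1 (mod 29). 570 ≡ 10 (mod 28). So 16^{570} ≡ 16^{10} ≡ 7 (mod 29)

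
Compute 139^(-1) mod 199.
Since 199 is prime, by Fermat 139^(-1) ≡ 139^{197} ≡ 63 mod 199. Verify: 139 × 63 = 8757 ≡ 1 mod 199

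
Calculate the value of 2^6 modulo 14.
By repeated squaring mod 14: 2^{1}≡2, 2^{2}≡4, 2^{4}≡2. Then 2^{6} = 2^{4+2} ≡ 2 × 4 ≡ 8 mod 14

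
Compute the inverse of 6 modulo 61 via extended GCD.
Extended GCD: 6(-10) + 61(1) = 1. So 6^(-1) ≡ -10 ≡ 51 mod 61. Verify: 6 × 51 = 306 ≡ 1 mod 61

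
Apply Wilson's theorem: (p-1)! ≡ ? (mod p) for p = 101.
By Wilson's theorem, (100)! ≡ -1 ≡ 100 mod 101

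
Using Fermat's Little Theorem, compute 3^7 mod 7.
By Fermat: 3^{6} ≡ 1 mod 7. So 3^{7} = 3^{6} · 3^{1} ≡ 3^{1} ≡ 3 mod 7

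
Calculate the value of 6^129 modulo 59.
Using Fermat: 6^{58} ≡ 1 (mod 59). 129 ≡ 13 (mod 58). So 6^{129} ≡ 6^{13} ≡ 11 (mod 59)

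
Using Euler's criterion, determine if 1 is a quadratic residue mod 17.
By Euler's criterion: 1^{8} ≡ 1 mod 17. Since this equals 1, 1 is a QR.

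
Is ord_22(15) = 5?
Powers of 15 mod 22: 15^1≡15, 15^2≡5, 15^3≡9, 15^4≡3, 15^5≡1. First k with 15^k≡1 is k=5. Yes, ord_22(15) = 5.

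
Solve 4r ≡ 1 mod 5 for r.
Since 5 is prime, by Fermat 4^(-1) ≡ 4^{3} ≡ 4 mod 5. Verify: 4 × 4 = 16 ≡ 1 mod 5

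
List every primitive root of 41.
There are φ(40) = 16 primitive roots mod 41: {6, 7, 11, 12, 13, 15, 17, 19, 22, 24, 26, 28, 29, 30, 34, 35}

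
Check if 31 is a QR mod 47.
By Euler's criterion: 31^{23} ≡ 46 (mod 47). Since this equals -1 (≡ 46), 31 is not a QR.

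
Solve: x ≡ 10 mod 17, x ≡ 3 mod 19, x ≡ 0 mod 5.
M = 17 × 19 × 5 = 1615. M₁ = 95, y₁ ≡ 12 mod 17. M₂ = 85, y₂ ≡ 17 mod 19. M₃ = 323, y₃ ≡ 2 mod 5. x = 10×95×12 + 3×85×17 + 0×323×2 ≡ 1200 mod 1615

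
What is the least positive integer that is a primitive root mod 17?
g = 3. Powers: [3, 9, 10, 13, 5, 15, 11, 16, ...] generates all 16 non-zero residues.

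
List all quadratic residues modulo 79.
QRs mod 79: {1, 2, 4, 5, 8, 9, 10, 11, 13, 16, 18, 19, 20, 21, 22, 23, 25, 26, 31, 32, 36, 38, 40, 42, 44, 45, 46, 49, 50, 51, 52, 55, 62, 64, 65, 67, 72, 73, 76}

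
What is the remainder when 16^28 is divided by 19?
Using Fermat: 16^{18} ≡ 1 (mod 19). 28 ≡ 10 (mod 18). So 16^{28} ≡ 16^{10} ≡ 16 (mod 19)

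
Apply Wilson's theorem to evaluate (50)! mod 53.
(52)! = (50)! × (51) × (52) ≡ -1 (mod 53). So (50)! ≡ -1 × [(52)(51)]^(-1) ≡ 26 (mod 53)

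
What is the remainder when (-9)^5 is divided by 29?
By repeated squaring (mod 29): (-9)^{1}≡20, (-9)^{2}≡23, (-9)^{4}≡7. Then (-9)^{5} = (-9)^{4+1} ≡ 7 × 20 ≡ 24 (mod 29)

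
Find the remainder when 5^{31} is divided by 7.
By Fermat: 5^{6} ≡ 1 mod 7. 31 = 5×6 + 1. So 5^{31} ≡ 5^{1} ≡ 5 mod 7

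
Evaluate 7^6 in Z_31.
By repeated squaring mod 31: 7^{1}≡7, 7^{2}≡18, 7^{4}≡14. Then 7^{6} = 7^{4+2} ≡ 14 × 18 ≡ 4 mod 31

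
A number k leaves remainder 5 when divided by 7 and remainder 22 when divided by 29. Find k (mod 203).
M = 7 × 29 = 203. M₁ = 29, y₁ ≡ 1 (mod 7). M₂ = 7, y₂ ≡ 25 (mod 29). k = 5×29×1 + 22×7×25 ≡ 138 (mod 203)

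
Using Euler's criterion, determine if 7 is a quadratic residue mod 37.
By Euler's criterion: 7^{18} ≡ 1 mod 37. Since this equals 1, 7 is a QR.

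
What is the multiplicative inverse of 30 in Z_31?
Since 31 is prime, by Fermat 30^(-1) ≡ 30^{29} ≡ 30 (mod 31). Verify: 30 × 30 = 900 ≡ 1 (mod 31)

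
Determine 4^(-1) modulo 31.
Since 31 is prime, by Fermat 4^(-1) ≡ 4^{29} ≡ 8 mod 31. Verify: 4 × 8 = 32 ≡ 1 mod 31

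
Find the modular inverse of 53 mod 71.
Since 71 is prime, by Fermat 53^(-1) ≡ 53^{69} ≡ 67 (mod 71). Verify: 53 × 67 = 3551 ≡ 1 (mod 71)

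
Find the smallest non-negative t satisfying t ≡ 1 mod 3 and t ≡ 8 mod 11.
M = 3 × 11 = 33. M₁ = 11, y₁ ≡ 2 mod 3. M₂ = 3, y₂ ≡ 4 mod 11. t = 1×11×2 + 8×3×4 ≡ 19 mod 33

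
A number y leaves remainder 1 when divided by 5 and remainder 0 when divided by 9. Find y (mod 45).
M = 5 × 9 = 45. M₁ = 9, y₁ ≡ 4 (mod 5). M₂ = 5, y₂ ≡ 2 (mod 9). y = 1×9×4 + 0×5×2 ≡ 36 (mod 45)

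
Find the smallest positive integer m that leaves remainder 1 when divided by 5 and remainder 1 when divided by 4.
M = 5 × 4 = 20. M₁ = 4, y₁ ≡ 4 (mod 5). M₂ = 5, y₂ ≡ 1 (mod 4). m = 1×4×4 + 1×5×1 ≡ 1 (mod 20)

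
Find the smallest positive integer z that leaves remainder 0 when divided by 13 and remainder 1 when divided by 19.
M = 13 × 19 = 247. M₁ = 19, y₁ ≡ 11 (mod 13). M₂ = 13, y₂ ≡ 3 (mod 19). z = 0×19×11 + 1×13×3 ≡ 39 (mod 247)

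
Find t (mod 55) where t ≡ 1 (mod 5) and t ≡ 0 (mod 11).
M = 5 × 11 = 55. M₁ = 11, y₁ ≡ 1 (mod 5). M₂ = 5, y₂ ≡ 9 (mod 11). t = 1×11×1 + 0×5×9 ≡ 11 (mod 55)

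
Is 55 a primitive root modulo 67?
55^{33} ≡ 1 mod 67 and 33 < 66, so ord_67(55) = 33 ≠ 66 and 55 is not a primitive root.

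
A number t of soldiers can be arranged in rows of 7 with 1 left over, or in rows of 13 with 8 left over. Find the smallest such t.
M = 7 × 13 = 91. M₁ = 13, y₁ ≡ 6 (mod 7). M₂ = 7, y₂ ≡ 2 (mod 13). t = 1×13×6 + 8×7×2 ≡ 8 (mod 91)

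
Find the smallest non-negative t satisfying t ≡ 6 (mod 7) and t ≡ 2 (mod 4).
M = 7 × 4 = 28. M₁ = 4, y₁ ≡ 2 (mod 7). M₂ = 7, y₂ ≡ 3 (mod 4). t = 6×4×2 + 2×7×3 ≡ 6 (mod 28)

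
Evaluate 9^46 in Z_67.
By repeated squaring (mod 67): 9^{1}≡9, 9^{2}≡14, 9^{4}≡62, 9^{8}≡25, 9^{16}≡22, 9^{32}≡15. Then 9^{46} = 9^{32+8+4+2} ≡ 15 × 25 × 62 × 14 ≡ 14 (mod 67)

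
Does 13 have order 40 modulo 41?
ord_41(13) divides 40. For each prime q|40: 13^{20}≡40, 13^{8}≡10, none ≡ 1. So 13 has order 40 and is a primitive root mod 41.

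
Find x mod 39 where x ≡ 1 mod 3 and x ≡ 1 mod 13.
M = 3 × 13 = 39. M₁ = 13, y₁ ≡ 1 mod 3. M₂ = 3, y₂ ≡ 9 mod 13. x = 1×13×1 + 1×3×9 ≡ 1 mod 39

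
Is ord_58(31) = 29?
Powers of 31 mod 58: 31^1≡31, 31^2≡33, 31^3≡37, 31^4≡45, 31^5≡3, 31^6≡35, 31^7≡41, 31^8≡53, 31^9≡19, 31^10≡9, 31^11≡47, 31^12≡7, 31^13≡43, 31^14≡57, 31^15≡27, 31^16≡25, 31^17≡21, 31^18≡13, 31^19≡55, 31^20≡23, 31^21≡17, 31^22≡5, 31^23≡39, 31^24≡49, 31^25≡11, 31^26≡51, 31^27≡15, 31^28≡1. Already 31^28≡1, so the order is 28 < 29. No, the actual order is 28.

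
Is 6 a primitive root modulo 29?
6^{14} ≡ 1 (mod 29) and 14 < 28, so ord_29(6) = 14 ≠ 28 and 6 is not a primitive root.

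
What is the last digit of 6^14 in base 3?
By repeated squaring mod 3: 6^{1}≡0, 6^{2}≡0, 6^{4}≡0, 6^{8}≡0. Then 6^{14} = 6^{8+4+2} ≡ 0 × 0 × 0 ≡ 0 mod 3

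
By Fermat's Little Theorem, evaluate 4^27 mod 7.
By Fermat: 4^{6} ≡ 1 (mod 7). 27 = 4×6 + 3. So 4^{27} ≡ 4^{3} ≡ 1 (mod 7)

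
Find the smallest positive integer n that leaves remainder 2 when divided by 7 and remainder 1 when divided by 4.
M = 7 × 4 = 28. M₁ = 4, y₁ ≡ 2 (mod 7). M₂ = 7, y₂ ≡ 3 (mod 4). n = 2×4×2 + 1×7×3 ≡ 9 (mod 28)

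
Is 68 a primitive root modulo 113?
ord_113(68) divides 112. For each prime q|112: 68^{56}≡112, 68^{16}≡49, none ≡ 1. So 68 has order 112 and is a primitive root mod 113.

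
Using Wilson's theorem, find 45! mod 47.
(46)! = (45)! × (46) ≡ -1 (mod 47). So (45)! ≡ -1 × (46)^(-1) ≡ (-1)×(-1) = 1 (mod 47)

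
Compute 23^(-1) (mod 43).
Since 43 is prime, by Fermat 23^(-1) ≡ 23^{41} ≡ 15 (mod 43). Verify: 23 × 15 = 345 ≡ 1 (mod 43)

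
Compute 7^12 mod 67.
By repeated squaring (mod 67): 7^{1}≡7, 7^{2}≡49, 7^{4}≡56, 7^{8}≡54. Then 7^{12} = 7^{8+4} ≡ 54 × 56 ≡ 9 (mod 67)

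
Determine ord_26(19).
Powers of 19 mod 26: 19^1≡19, 19^2≡23, 19^3≡21, 19^4≡9, 19^5≡15, 19^6≡25, 19^7≡7, 19^8≡3, 19^9≡5, 19^10≡17, 19^11≡11, 19^12≡1. So the order of 19 is 12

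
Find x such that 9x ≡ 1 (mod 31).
Since 31 is prime, by Fermat 9^(-1) ≡ 9^{29} ≡ 7 (mod 31). Verify: 9 × 7 = 63 ≡ 1 (mod 31)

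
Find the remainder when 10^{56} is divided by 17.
By Fermat: 10^{16} ≡ 1 (mod 17). 56 = 3×16 + 8. So 10^{56} ≡ 10^{8} ≡ 16 (mod 17)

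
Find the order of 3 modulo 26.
Powers of 3 mod 26: 3^1≡3, 3^2≡9, 3^3≡1. So the order of 3 is 3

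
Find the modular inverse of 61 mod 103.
Since 103 is prime, by Fermat 61^(-1) ≡ 61^{101} ≡ 76 (mod 103). Verify: 61 × 76 = 4636 ≡ 1 (mod 103)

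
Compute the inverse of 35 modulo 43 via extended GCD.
Extended GCD: 35(16) + 43(-13) = 1. So 35^(-1) ≡ 16 mod 43. Verify: 35 × 16 = 560 ≡ 1 mod 43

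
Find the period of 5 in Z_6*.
Powers of 5 mod 6: 5^1≡5, 5^2≡1. So the order of 5 is 2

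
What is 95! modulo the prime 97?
(96)! = (95)! × (96) ≡ -1 (mod 97). So (95)! ≡ -1 × (96)^(-1) ≡ (-1)×(-1) = 1 (mod 97)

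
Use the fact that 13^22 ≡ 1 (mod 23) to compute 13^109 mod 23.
By Fermat: 13^{22} ≡ 1 (mod 23). 109 = 4×22 + 21. So 13^{109} ≡ 13^{21} ≡ 16 (mod 23)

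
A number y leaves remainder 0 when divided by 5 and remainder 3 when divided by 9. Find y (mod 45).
M = 5 × 9 = 45. M₁ = 9, y₁ ≡ 4 (mod 5). M₂ = 5, y₂ ≡ 2 (mod 9). y = 0×9×4 + 3×5×2 ≡ 30 (mod 45)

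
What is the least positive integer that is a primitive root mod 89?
g = 3. Powers: [3, 9, 27, 81, 65, 17, 51, 64, 14, 42, ...] generates all 88 non-zero residues.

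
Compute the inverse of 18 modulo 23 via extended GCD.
Extended GCD: 18(9) + 23(-7) = 1. So 18^(-1) ≡ 9 (mod 23). Verify: 18 × 9 = 162 ≡ 1 (mod 23)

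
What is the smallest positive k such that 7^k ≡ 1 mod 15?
Powers of 7 mod 15: 7^1≡7, 7^2≡4, 7^3≡13, 7^4≡1. ord_15(7) = 4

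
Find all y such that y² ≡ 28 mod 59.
The square roots of 28 mod 59 are 21 and 38. Verify: 21² = 441 ≡ 28 mod 59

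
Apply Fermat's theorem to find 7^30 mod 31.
By Fermat's Little Theorem, 7^{30} ≡ 1 mod 31 since 31 is prime and gcd(7, 31) = 1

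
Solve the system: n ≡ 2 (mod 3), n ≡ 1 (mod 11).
M = 3 × 11 = 33. M₁ = 11, y₁ ≡ 2 (mod 3). M₂ = 3, y₂ ≡ 4 (mod 11). n = 2×11×2 + 1×3×4 ≡ 23 (mod 33)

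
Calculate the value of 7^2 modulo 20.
7^{2} = 49 ≡ 9 (mod 20)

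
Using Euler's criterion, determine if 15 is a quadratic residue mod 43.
By Euler's criterion: 15^{21} ≡ 1 mod 43. Since this equals 1, 15 is a QR.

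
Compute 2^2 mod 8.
2^{2} = 4 ≡ 4 mod 8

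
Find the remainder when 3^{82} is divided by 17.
By Fermat: 3^{16} ≡ 1 (mod 17). 82 = 5×16 + 2. So 3^{82} ≡ 3^{2} ≡ 9 (mod 17)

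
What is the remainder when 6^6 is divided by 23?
By repeated squaring (mod 23): 6^{1}≡6, 6^{2}≡13, 6^{4}≡8. Then 6^{6} = 6^{4+2} ≡ 8 × 13 ≡ 12 (mod 23)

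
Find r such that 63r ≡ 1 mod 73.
Since 73 is prime, by Fermat 63^(-1) ≡ 63^{71} ≡ 51 mod 73. Verify: 63 × 51 = 3213 ≡ 1 mod 73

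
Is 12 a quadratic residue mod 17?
By Euler's criterion: 12^{8} ≡ 16 (mod 17). Since this equals -1 (≡ 16), 12 is not a QR.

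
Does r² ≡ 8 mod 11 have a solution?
By Euler's criterion: 8^{5} ≡ 10 mod 11. Since this equals -1 (≡ 10), 8 is not a QR.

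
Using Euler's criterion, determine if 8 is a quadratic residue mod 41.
By Euler's criterion: 8^{20} ≡ 1 (mod 41). Since this equals 1, 8 is a QR.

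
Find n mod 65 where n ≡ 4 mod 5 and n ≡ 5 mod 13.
M = 5 × 13 = 65. M₁ = 13, y₁ ≡ 2 mod 5. M₂ = 5, y₂ ≡ 8 mod 13. n = 4×13×2 + 5×5×8 ≡ 44 mod 65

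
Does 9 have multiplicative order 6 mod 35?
Powers of 9 mod 35: 9^1≡9, 9^2≡11, 9^3≡29, 9^4≡16, 9^5≡4, 9^6≡1. First k with 9^k≡1 is k=6. Yes, ord_35(9) = 6.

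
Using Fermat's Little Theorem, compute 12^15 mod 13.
By Fermat: 12^{12} ≡ 1 (mod 13). So 12^{15} = 12^{12} · 12^{3} ≡ 12^{3} ≡ 12 (mod 13)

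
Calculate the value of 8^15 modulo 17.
By repeated squaring mod 17: 8^{1}≡8, 8^{2}≡13, 8^{4}≡16, 8^{8}≡1. Then 8^{15} = 8^{8+4+2+1} ≡ 1 × 16 × 13 × 8 ≡ 15 mod 17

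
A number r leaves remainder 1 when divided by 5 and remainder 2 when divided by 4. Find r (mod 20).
M = 5 × 4 = 20. M₁ = 4, y₁ ≡ 4 (mod 5). M₂ = 5, y₂ ≡ 1 (mod 4). r = 1×4×4 + 2×5×1 ≡ 6 (mod 20)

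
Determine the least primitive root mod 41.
g = 6. Powers: [6, 36, 11, 25, 27, 39, 29, 10, 19, 32, ...] generates all 40 non-zero residues.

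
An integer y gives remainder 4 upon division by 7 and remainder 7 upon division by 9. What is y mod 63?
M = 7 × 9 = 63. M₁ = 9, y₁ ≡ 4 mod 7. M₂ = 7, y₂ ≡ 4 mod 9. y = 4×9×4 + 7×7×4 ≡ 25 mod 63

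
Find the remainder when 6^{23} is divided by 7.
By Fermat: 6^{6} ≡ 1 mod 7. 23 = 3×6 + 5. So 6^{23} ≡ 6^{5} ≡ 6 mod 7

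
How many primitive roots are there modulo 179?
Number of primitive roots mod 179 = φ(p-1) = φ(178) = 88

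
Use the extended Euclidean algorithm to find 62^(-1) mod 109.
Extended GCD: 62(51) + 109(-29) = 1. So 62^(-1) ≡ 51 (mod 109). Verify: 62 × 51 = 3162 ≡ 1 (mod 109)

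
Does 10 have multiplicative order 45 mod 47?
Powers of 10 mod 47: 10^1≡10, 10^2≡6, 10^3≡13, 10^4≡36, 10^5≡31, 10^6≡28, 10^7≡45, 10^8≡27, 10^9≡35, 10^10≡21, 10^11≡22, 10^12≡32, 10^13≡38, 10^14≡4, 10^15≡40, 10^16≡24, 10^17≡5, 10^18≡3, 10^19≡30, 10^20≡18, 10^21≡39, 10^22≡14, 10^23≡46, 10^24≡37, 10^25≡41, 10^26≡34, 10^27≡11, 10^28≡16, 10^29≡19, 10^30≡2, 10^31≡20, 10^32≡12, 10^33≡26, 10^34≡25, 10^35≡15, 10^36≡9, 10^37≡43, 10^38≡7, 10^39≡23, 10^40≡42, 10^41≡44, 10^42≡17, 10^43≡29, 10^44≡8, 10^45≡33, 10^46≡1. 10^45≡33≢1, so ord ≠ 45. No, the actual order is 46.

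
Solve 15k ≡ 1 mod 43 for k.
Since 43 is prime, by Fermat 15^(-1) ≡ 15^{41} ≡ 23 mod 43. Verify: 15 × 23 = 345 ≡ 1 mod 43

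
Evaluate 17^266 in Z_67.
Using Fermat: 17^{66} ≡ 1 mod 67. 266 ≡ 2 mod 66. So 17^{266} ≡ 17^{2} ≡ 21 mod 67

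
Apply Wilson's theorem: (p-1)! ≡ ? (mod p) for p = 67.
By Wilson's theorem, (66)! ≡ -1 ≡ 66 (mod 67)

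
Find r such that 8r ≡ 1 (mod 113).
Since 113 is prime, by Fermat 8^(-1) ≡ 8^{111} ≡ 99 (mod 113). Verify: 8 × 99 = 792 ≡ 1 (mod 113)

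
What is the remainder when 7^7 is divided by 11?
By repeated squaring mod 11: 7^{1}≡7, 7^{2}≡5, 7^{4}≡3. Then 7^{7} = 7^{4+2+1} ≡ 3 × 5 × 7 ≡ 6 mod 11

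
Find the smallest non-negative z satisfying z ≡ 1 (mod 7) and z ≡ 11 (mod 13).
M = 7 × 13 = 91. M₁ = 13, y₁ ≡ 6 (mod 7). M₂ = 7, y₂ ≡ 2 (mod 13). z = 1×13×6 + 11×7×2 ≡ 50 (mod 91)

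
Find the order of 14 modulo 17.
Powers of 14 mod 17: 14^1≡14, 14^2≡9, 14^3≡7, 14^4≡13, 14^5≡12, 14^6≡15, 14^7≡6, 14^8≡16, 14^9≡3, 14^10≡8, 14^11≡10, 14^12≡4, 14^13≡5, 14^14≡2, 14^15≡11, 14^16≡1. Order = 16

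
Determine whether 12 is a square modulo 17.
By Euler's criterion: 12^{8} ≡ 16 mod 17. Since this equals -1 (≡ 16), 12 is not a QR.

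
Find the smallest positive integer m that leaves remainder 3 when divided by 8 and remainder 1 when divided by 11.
M = 8 × 11 = 88. M₁ = 11, y₁ ≡ 3 (mod 8). M₂ = 8, y₂ ≡ 7 (mod 11). m = 3×11×3 + 1×8×7 ≡ 67 (mod 88)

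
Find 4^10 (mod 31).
By repeated squaring (mod 31): 4^{1}≡4, 4^{2}≡16, 4^{4}≡8, 4^{8}≡2. Then 4^{10} = 4^{8+2} ≡ 2 × 16 ≡ 1 (mod 31)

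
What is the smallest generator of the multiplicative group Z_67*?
g = 2. Powers: [2, 4, 8, 16, 32, 64, 61, 55, 43, ...] generates all 66 non-zero residues.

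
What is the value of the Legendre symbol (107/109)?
(107/109) = 107^{54} mod 109 = -1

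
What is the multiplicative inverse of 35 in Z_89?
Since 89 is prime, by Fermat 35^(-1) ≡ 35^{87} ≡ 28 (mod 89). Verify: 35 × 28 = 980 ≡ 1 (mod 89)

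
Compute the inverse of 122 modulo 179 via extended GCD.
Extended GCD: 122(-22) + 179(15) = 1. So 122^(-1) ≡ -22 ≡ 157 (mod 179). Verify: 122 × 157 = 19154 ≡ 1 (mod 179)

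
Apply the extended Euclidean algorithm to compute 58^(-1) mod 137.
Extended GCD: 58(26) + 137(-11) = 1. So 58^(-1) ≡ 26 (mod 137). Verify: 58 × 26 = 1508 ≡ 1 (mod 137)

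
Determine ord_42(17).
Powers of 17 mod 42: 17^1≡17, 17^2≡37, 17^3≡41, 17^4≡25, 17^5≡5, 17^6≡1. Order = 6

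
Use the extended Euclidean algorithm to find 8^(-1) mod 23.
Extended GCD: 8(3) + 23(-1) = 1. So 8^(-1) ≡ 3 mod 23. Verify: 8 × 3 = 24 ≡ 1 mod 23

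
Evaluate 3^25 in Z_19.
Using Fermat: 3^{18} ≡ 1 mod 19. 25 ≡ 7 mod 18. So 3^{25} ≡ 3^{7} ≡ 2 mod 19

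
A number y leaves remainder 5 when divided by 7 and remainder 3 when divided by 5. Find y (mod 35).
M = 7 × 5 = 35. M₁ = 5, y₁ ≡ 3 (mod 7). M₂ = 7, y₂ ≡ 3 (mod 5). y = 5×5×3 + 3×7×3 ≡ 33 (mod 35)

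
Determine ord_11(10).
Powers of 10 mod 11: 10^1≡10, 10^2≡1. So the order of 10 is 2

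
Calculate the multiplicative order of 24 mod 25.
Powers of 24 mod 25: 24^1≡24, 24^2≡1. ord_25(24) = 2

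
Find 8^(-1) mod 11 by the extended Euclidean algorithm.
Extended GCD: 8(-4) + 11(3) = 1. So 8^(-1) ≡ -4 ≡ 7 mod 11. Verify: 8 × 7 = 56 ≡ 1 mod 11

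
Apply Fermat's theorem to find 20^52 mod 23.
By Fermat: 20^{22} ≡ 1 mod 23. 52 = 2×22 + 8. So 20^{52} ≡ 20^{8} ≡ 6 mod 23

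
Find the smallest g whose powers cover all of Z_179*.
g = 2. For each prime q|178: 2^{89}≡178, 2^{2}≡4, none ≡ 1, so ord_179(2) = 178 and 2 is a primitive root.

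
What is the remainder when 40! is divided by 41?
By Wilson's theorem, (40)! ≡ -1 ≡ 40 mod 41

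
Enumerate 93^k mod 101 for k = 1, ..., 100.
93^1, 93^2, ..., 93^{100} mod 101: [93, 64, 94, 56, 57, 49, 12, 5, 61, 17, 66, 78, 83, 43, 60, 25, 2, 85, 27, 87, 11, 13, 98, 24, 10, 21, 34, 31, 55, 65, 86, 19, 50, 4, 69, 54, 73, 22, 26, 95, 48, 20, 42, 68, 62, 9, 29, 71, 38, 100, 8, 37, 7, 45, 44, 52, 89, 96, 40, 84, 35, 23, 18, 58, 41, 76, 99, 16, 74, 14, 90, 88, 3, 77, 91, 80, 67, 70, 46, 36, 15, 82, 51, 97, 32, 47, 28, 79, 75, 6, 53, 81, 59, 33, 39, 92, 72, 30, 63, 1]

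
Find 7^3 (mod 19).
7^{3} = 343 ≡ 1 (mod 19)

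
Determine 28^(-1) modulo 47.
Since 47 is prime, by Fermat 28^(-1) ≡ 28^{45} ≡ 42 (mod 47). Verify: 28 × 42 = 1176 ≡ 1 (mod 47)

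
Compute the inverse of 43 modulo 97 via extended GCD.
Extended GCD: 43(-9) + 97(4) = 1. So 43^(-1) ≡ -9 ≡ 88 mod 97. Verify: 43 × 88 = 3784 ≡ 1 mod 97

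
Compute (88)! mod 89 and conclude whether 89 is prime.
(88)! mod 89 = 88. Since 88 ≡ -1 mod 89, 89 is prime.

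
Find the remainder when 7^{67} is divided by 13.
By Fermat: 7^{12} ≡ 1 mod 13. 67 = 5×12 + 7. So 7^{67} ≡ 7^{7} ≡ 6 mod 13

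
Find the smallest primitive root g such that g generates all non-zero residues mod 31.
g = 3. Powers: [3, 9, 27, 19, 26, 16, 17, 20, 29, 25, ...] generates all 30 non-zero residues.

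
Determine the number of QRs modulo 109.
The squaring map on Z_109* is 2-to-1, so there are (108)/2 = 54 QRs.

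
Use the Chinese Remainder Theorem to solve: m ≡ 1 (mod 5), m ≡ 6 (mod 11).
M = 5 × 11 = 55. M₁ = 11, y₁ ≡ 1 (mod 5). M₂ = 5, y₂ ≡ 9 (mod 11). m = 1×11×1 + 6×5×9 ≡ 6 (mod 55)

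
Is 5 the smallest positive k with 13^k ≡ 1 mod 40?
Powers of 13 mod 40: 13^1≡13, 13^2≡9, 13^3≡37, 13^4≡1. Already 13^4≡1, so the order is 4 < 5. No, the actual order is 4.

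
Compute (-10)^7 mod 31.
By repeated squaring mod 31: (-10)^{1}≡21, (-10)^{2}≡7, (-10)^{4}≡18. Then (-10)^{7} = (-10)^{4+2+1} ≡ 18 × 7 × 21 ≡ 11 mod 31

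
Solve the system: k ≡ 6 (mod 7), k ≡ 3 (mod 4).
M = 7 × 4 = 28. M₁ = 4, y₁ ≡ 2 (mod 7). M₂ = 7, y₂ ≡ 3 (mod 4). k = 6×4×2 + 3×7×3 ≡ 27 (mod 28)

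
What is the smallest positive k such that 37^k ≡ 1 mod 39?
Powers of 37 mod 39: 37^1≡37, 37^2≡4, 37^3≡31, 37^4≡16, 37^5≡7, 37^6≡25, 37^7≡28, 37^8≡22, 37^9≡34, 37^10≡10, 37^11≡19, 37^12≡1. So the order of 37 is 12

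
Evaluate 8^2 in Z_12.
8^{2} = 64 ≡ 4 mod 12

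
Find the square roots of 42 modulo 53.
The square roots of 42 mod 53 are 28 and 25. Verify: 28² = 784 ≡ 42 (mod 53)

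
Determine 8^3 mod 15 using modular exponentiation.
8^{3} = 512 ≡ 2 mod 15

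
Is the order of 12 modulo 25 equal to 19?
Powers of 12 mod 25: 12^1≡12, 12^2≡19, 12^3≡3, 12^4≡11, 12^5≡7, 12^6≡9, 12^7≡8, 12^8≡21, 12^9≡2, 12^10≡24, 12^11≡13, 12^12≡6, 12^13≡22, 12^14≡14, 12^15≡18, 12^16≡16, 12^17≡17, 12^18≡4, 12^19≡23, 12^20≡1. 12^19≡23≢1, so ord ≠ 19. No, the actual order is 20.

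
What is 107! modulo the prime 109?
(108)! = (107)! × (108) ≡ -1 (mod 109). So (107)! ≡ -1 × (108)^(-1) ≡ (-1)×(-1) = 1 (mod 109)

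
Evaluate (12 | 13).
(12/13) = 12^{6} mod 13 = 1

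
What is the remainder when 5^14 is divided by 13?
Using Fermat: 5^{12} ≡ 1 mod 13. 14 ≡ 2 mod 12. So 5^{14} ≡ 5^{2} ≡ 12 mod 13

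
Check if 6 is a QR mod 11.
By Euler's criterion: 6^{5} ≡ 10 (mod 11). Since this equals -1 (≡ 10), 6 is not a QR.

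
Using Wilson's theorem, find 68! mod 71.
(70)! = (68)! × (69) × (70) ≡ -1 (mod 71). So (68)! ≡ -1 × [(70)(69)]^(-1) ≡ 35 (mod 71)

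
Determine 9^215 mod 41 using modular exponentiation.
Using Fermat: 9^{40} ≡ 1 mod 41. 215 ≡ 15 mod 40. So 9^{215} ≡ 9^{15} ≡ 32 mod 41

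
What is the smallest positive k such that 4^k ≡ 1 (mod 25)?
Powers of 4 mod 25: 4^1≡4, 4^2≡16, 4^3≡14, 4^4≡6, 4^5≡24, 4^6≡21, 4^7≡9, 4^8≡11, 4^9≡19, 4^10≡1. ord_25(4) = 10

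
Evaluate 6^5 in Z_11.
By repeated squaring mod 11: 6^{1}≡6, 6^{2}≡3, 6^{4}≡9. Then 6^{5} = 6^{4+1} ≡ 9 × 6 ≡ 10 mod 11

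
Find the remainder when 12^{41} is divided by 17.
By Fermat: 12^{16} ≡ 1 mod 17. 41 = 2×16 + 9. So 12^{41} ≡ 12^{9} ≡ 5 mod 17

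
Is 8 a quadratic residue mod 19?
By Euler's criterion: 8^{9} ≡ 18 (mod 19). Since this equals -1 (≡ 18), 8 is not a QR.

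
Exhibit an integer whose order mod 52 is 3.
9 has order 3 mod 52 since 9^{3} ≡ 1 (mod 52) and no smaller power works.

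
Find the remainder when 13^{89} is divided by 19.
By Fermat: 13^{18} ≡ 1 (mod 19). 89 = 4×18 + 17. So 13^{89} ≡ 13^{17} ≡ 3 (mod 19)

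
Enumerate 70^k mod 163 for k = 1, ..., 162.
70^1, 70^2, ..., 70^{162} mod 163: [70, 10, 48, 100, 154, 22, 73, 57, 78, 81, 128, 158, 139, 113, 86, 152, 45, 53, 124, 41, 99, 84, 12, 25, 120, 87, 59, 55, 101, 61, 32, 121, 157, 69, 103, 38, 52, 54, 31, 51, 147, 21, 3, 47, 30, 144, 137, 136, 66, 56, 8, 71, 80, 58, 148, 91, 13, 95, 130, 135, 159, 46, 123, 134, 89, 36, 75, 34, 98, 14, 2, 140, 20, 96, 37, 145, 44, 146, 114, 156, 162, 93, 153, 115, 63, 9, 141, 90, 106, 85, 82, 35, 5, 24, 50, 77, 11, 118, 110, 39, 122, 64, 79, 151, 138, 43, 76, 104, 108, 62, 102, 131, 42, 6, 94, 60, 125, 111, 109, 132, 112, 16, 142, 160, 116, 133, 19, 26, 27, 97, 107, 155, 92, 83, 105, 15, 72, 150, 68, 33, 28, 4, 117, 40, 29, 74, 127, 88, 129, 65, 149, 161, 23, 143, 67, 126, 18, 119, 17, 49, 7, 1]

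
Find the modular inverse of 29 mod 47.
Since 47 is prime, by Fermat 29^(-1) ≡ 29^{45} ≡ 13 (mod 47). Verify: 29 × 13 = 377 ≡ 1 (mod 47)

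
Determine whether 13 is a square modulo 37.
By Euler's criterion: 13^{18} ≡ 36 (mod 37). Since this equals -1 (≡ 36), 13 is not a QR.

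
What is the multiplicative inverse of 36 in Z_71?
Since 71 is prime, by Fermat 36^(-1) ≡ 36^{69} ≡ 2 (mod 71). Verify: 36 × 2 = 72 ≡ 1 (mod 71)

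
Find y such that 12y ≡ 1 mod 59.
Since 59 is prime, by Fermat 12^(-1) ≡ 12^{57} ≡ 5 mod 59. Verify: 12 × 5 = 60 ≡ 1 mod 59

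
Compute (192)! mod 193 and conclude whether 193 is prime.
(192)! mod 193 = 192. Since 192 ≡ -1 (mod 193), 193 is prime.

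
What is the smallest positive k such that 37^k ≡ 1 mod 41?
Powers of 37 mod 41: 37^1≡37, 37^2≡16, 37^3≡18, 37^4≡10, 37^5≡1. So the order of 37 is 5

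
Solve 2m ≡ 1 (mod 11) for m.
Since 11 is prime, by Fermat 2^(-1) ≡ 2^{9} ≡ 6 (mod 11). Verify: 2 × 6 = 12 ≡ 1 (mod 11)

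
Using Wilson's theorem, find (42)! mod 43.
By Wilson's theorem, (42)! ≡ -1 ≡ 42 mod 43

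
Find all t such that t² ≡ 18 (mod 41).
The square roots of 18 mod 41 are 10 and 31. Verify: 10² = 100 ≡ 18 (mod 41)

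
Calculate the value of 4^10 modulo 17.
By repeated squaring (mod 17): 4^{1}≡4, 4^{2}≡16, 4^{4}≡1, 4^{8}≡1. Then 4^{10} = 4^{8+2} ≡ 1 × 16 ≡ 16 (mod 17)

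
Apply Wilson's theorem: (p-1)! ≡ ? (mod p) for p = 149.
By Wilson's theorem, (148)! ≡ -1 ≡ 148 mod 149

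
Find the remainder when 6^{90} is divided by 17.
By Fermat: 6^{16} ≡ 1 (mod 17). 90 = 5×16 + 10. So 6^{90} ≡ 6^{10} ≡ 15 (mod 17)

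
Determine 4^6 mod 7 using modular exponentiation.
Using Fermat: 4^{6} ≡ 1 mod 7. 6 ≡ 0 mod 6. So 4^{6} ≡ 4^{0} ≡ 1 mod 7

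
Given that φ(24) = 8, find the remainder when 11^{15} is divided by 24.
By Euler: 11^{8} ≡ 1 mod 24 since gcd(11, 24) = 1. 15 = 1×8 + 7. So 11^{15} ≡ 11^{7} ≡ 11 mod 24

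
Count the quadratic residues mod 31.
The squaring map on Z_31* is 2-to-1, so there are (30)/2 = 15 QRs.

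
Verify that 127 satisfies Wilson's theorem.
(126)! mod 127 = 126. Since this equals -1 (mod 127), Wilson confirms 127 is prime.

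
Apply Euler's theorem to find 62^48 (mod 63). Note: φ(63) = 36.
By Euler: 62^{36} ≡ 1 (mod 63) since gcd(62, 63) = 1. 48 = 1×36 + 12. So 62^{48} ≡ 62^{12} ≡ 1 (mod 63)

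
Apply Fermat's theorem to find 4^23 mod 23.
By Fermat: 4^{22} ≡ 1 mod 23. So 4^{23} = 4^{22} · 4^{1} ≡ 4^{1} ≡ 4 mod 23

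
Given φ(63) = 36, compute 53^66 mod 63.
By Euler: 53^{36} ≡ 1 mod 63 since gcd(53, 63) = 1. 66 = 1×36 + 30. So 53^{66} ≡ 53^{30} ≡ 1 mod 63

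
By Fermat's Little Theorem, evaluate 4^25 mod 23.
By Fermat: 4^{22} ≡ 1 mod 23. So 4^{25} = 4^{22} · 4^{3} ≡ 4^{3} ≡ 18 mod 23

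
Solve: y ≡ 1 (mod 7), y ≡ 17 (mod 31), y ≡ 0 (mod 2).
M = 7 × 31 × 2 = 434. M₁ = 62, y₁ ≡ 6 (mod 7). M₂ = 14, y₂ ≡ 20 (mod 31). M₃ = 217, y₃ ≡ 1 (mod 2). y = 1×62×6 + 17×14×20 + 0×217×1 ≡ 358 (mod 434)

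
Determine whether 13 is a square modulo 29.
By Euler's criterion: 13^{14} ≡ 1 (mod 29). Since this equals 1, 13 is a QR.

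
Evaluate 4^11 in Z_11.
Using Fermat: 4^{10} ≡ 1 mod 11. 11 ≡ 1 mod 10. So 4^{11} ≡ 4^{1} ≡ 4 mod 11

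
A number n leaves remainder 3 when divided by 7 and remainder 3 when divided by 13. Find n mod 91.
M = 7 × 13 = 91. M₁ = 13, y₁ ≡ 6 mod 7. M₂ = 7, y₂ ≡ 2 mod 13. n = 3×13×6 + 3×7×2 ≡ 3 mod 91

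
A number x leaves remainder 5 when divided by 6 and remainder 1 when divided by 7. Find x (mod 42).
M = 6 × 7 = 42. M₁ = 7, y₁ ≡ 1 (mod 6). M₂ = 6, y₂ ≡ 6 (mod 7). x = 5×7×1 + 1×6×6 ≡ 29 (mod 42)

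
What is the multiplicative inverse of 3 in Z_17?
Since 17 is prime, by Fermat 3^(-1) ≡ 3^{15} ≡ 6 mod 17. Verify: 3 × 6 = 18 ≡ 1 mod 17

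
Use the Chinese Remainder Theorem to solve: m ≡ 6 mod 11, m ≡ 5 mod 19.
M = 11 × 19 = 209. M₁ = 19, y₁ ≡ 7 mod 11. M₂ = 11, y₂ ≡ 7 mod 19. m = 6×19×7 + 5×11×7 ≡ 138 mod 209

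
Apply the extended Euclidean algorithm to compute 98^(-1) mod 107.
Extended GCD: 98(-12) + 107(11) = 1. So 98^(-1) ≡ -12 ≡ 95 (mod 107). Verify: 98 × 95 = 9310 ≡ 1 (mod 107)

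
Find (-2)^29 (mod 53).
By repeated squaring (mod 53): (-2)^{1}≡51, (-2)^{2}≡4, (-2)^{4}≡16, (-2)^{8}≡44, (-2)^{16}≡28. Then (-2)^{29} = (-2)^{16+8+4+1} ≡ 28 × 44 × 16 × 51 ≡ 8 (mod 53)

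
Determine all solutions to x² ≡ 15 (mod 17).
The square roots of 15 mod 17 are 7 and 10. Verify: 7² = 49 ≡ 15 (mod 17)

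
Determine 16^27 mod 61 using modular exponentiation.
By repeated squaring mod 61: 16^{1}≡16, 16^{2}≡12, 16^{4}≡22, 16^{8}≡57, 16^{16}≡16. Then 16^{27} = 16^{16+8+2+1} ≡ 16 × 57 × 12 × 16 ≡ 34 mod 61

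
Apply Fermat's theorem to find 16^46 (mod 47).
By Fermat's Little Theorem, 16^{46} ≡ 1 (mod 47) since 47 is prime and gcd(16, 47) = 1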